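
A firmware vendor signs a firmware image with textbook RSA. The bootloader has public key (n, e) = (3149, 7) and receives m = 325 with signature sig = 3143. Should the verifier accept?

Squares mod 3149: sig^1≡3143, sig^2≡36, sig^4≡1296
7 = 4 + 2 + 1, so sig^7 ≡ 1296·36·3143 ≡ 325 (mod 3149)
325 = m, so the signature checks out.

accept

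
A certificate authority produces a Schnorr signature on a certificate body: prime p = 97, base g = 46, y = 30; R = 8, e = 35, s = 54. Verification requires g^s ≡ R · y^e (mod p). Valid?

no

g^s mod p:
46^2 = 2116 ≡ 79
46^4 ≡ 79^2 = 6241 ≡ 33
46^8 ≡ 33^2 = 1089 ≡ 22
46^16 ≡ 22^2 = 484 ≡ 96
46^32 ≡ 96^2 = 9216 ≡ 1
54 = 32 + 16 + 4 + 2, so 46^54 ≡ 1·96·33·79 ≡ 12 (mod 97)
R · y^e mod p:
30^2 = 900 ≡ 27
30^4 ≡ 27^2 = 729 ≡ 50
30^8 ≡ 50^2 = 2500 ≡ 75
30^16 ≡ 75^2 = 5625 ≡ 96
30^32 ≡ 96^2 = 9216 ≡ 1
35 = 32 + 2 + 1, so 30^35 ≡ 1·27·30 ≡ 34 (mod 97)
8·34 = 272 ≡ 78 (mod 97)
12 ≠ 78; the check fails.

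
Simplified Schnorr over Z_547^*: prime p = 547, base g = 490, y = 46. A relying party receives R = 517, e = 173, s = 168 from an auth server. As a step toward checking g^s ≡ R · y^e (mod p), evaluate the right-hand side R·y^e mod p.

375

46^173 mod 547 = 261
R · y^e ≡ 517·261 = 134937 ≡ 375 (mod 547)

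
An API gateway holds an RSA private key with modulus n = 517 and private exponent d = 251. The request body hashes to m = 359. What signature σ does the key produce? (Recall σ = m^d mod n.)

161

Squares mod 517: m^1≡359, m^2≡148, m^4≡190, m^8≡427, m^16≡345, m^32≡115, m^64≡300, m^128≡42
251 = 128 + 64 + 32 + 16 + 8 + 2 + 1, so m^251 ≡ 42·300·115·345·427·148·359 ≡ 161 (mod 517)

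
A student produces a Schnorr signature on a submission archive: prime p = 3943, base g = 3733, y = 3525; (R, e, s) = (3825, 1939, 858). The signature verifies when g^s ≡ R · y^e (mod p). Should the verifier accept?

accept

g^s mod p:
3733^2 = 13935289 ≡ 727
3733^4 ≡ 727^2 = 528529 ≡ 167
3733^8 ≡ 167^2 = 27889 ≡ 288
3733^16 ≡ 288^2 = 82944 ≡ 141
3733^32 ≡ 141^2 = 19881 ≡ 166
3733^64 ≡ 166^2 = 27556 ≡ 3898
3733^128 ≡ 3898^2 = 15194404 ≡ 2025
3733^256 ≡ 2025^2 = 4100625 ≡ 3848
3733^512 ≡ 3848^2 = 14807104 ≡ 1139
858 = 512 + 256 + 64 + 16 + 8 + 2, so 3733^858 ≡ 1139·3848·3898·141·288·727 ≡ 1225 (mod 3943)
R · y^e mod p:
3525^2 = 12425625 ≡ 1232
3525^4 ≡ 1232^2 = 1517824 ≡ 3712
3525^8 ≡ 3712^2 = 13778944 ≡ 2102
3525^16 ≡ 2102^2 = 4418404 ≡ 2244
3525^32 ≡ 2244^2 = 5035536 ≡ 325
3525^64 ≡ 325^2 = 105625 ≡ 3107
3525^128 ≡ 3107^2 = 9653449 ≡ 985
3525^256 ≡ 985^2 = 970225 ≡ 247
3525^512 ≡ 247^2 = 61009 ≡ 1864
3525^1024 ≡ 1864^2 = 3474496 ≡ 713
1939 = 1024 + 512 + 256 + 128 + 16 + 2 + 1, so 3525^1939 ≡ 713·1864·247·985·2244·1232·3525 ≡ 825 (mod 3943)
3825·825 = 3155625 ≡ 1225 (mod 3943)
1225 ≡ 1225 (mod 3943); signature holds.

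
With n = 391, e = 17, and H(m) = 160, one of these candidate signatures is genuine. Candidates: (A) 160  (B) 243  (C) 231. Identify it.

A

Candidate A: Squares mod 391: 160^1≡160, 160^2≡185, 160^4≡208, 160^8≡254, 160^16≡1; 17 = 16 + 1, so 160^17 ≡ 1·160 ≡ 160 (mod 391)
  → matches H(m) = 160
Candidate B: Squares mod 391: 243^1≡243, 243^2≡8, 243^4≡64, 243^8≡186, 243^16≡188; 17 = 16 + 1, so 243^17 ≡ 188·243 ≡ 328 (mod 391)
Candidate C: Squares mod 391: 231^1≡231, 231^2≡185, 231^4≡208, 231^8≡254, 231^16≡1; 17 = 16 + 1, so 231^17 ≡ 1·231 ≡ 231 (mod 391)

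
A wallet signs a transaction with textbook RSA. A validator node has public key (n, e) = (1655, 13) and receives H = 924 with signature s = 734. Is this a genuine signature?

s^2 ≡ 734^2 = 538756 ≡ 881
s^4 ≡ 881^2 = 776161 ≡ 1621
s^8 ≡ 1621^2 = 2627641 ≡ 1156
13 = 8 + 4 + 1, so s^13 ≡ 1156·1621·734 ≡ 824 (mod 1655)
s^13 mod 1655 = 824, but H = 924.

forged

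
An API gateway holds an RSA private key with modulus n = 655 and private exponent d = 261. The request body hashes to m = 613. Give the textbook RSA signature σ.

m^2 ≡ 613^2 = 375769 ≡ 454
m^4 ≡ 454^2 = 206116 ≡ 446
m^8 ≡ 446^2 = 198916 ≡ 451
m^16 ≡ 451^2 = 203401 ≡ 351
m^32 ≡ 351^2 = 123201 ≡ 61
m^64 ≡ 61^2 = 3721 ≡ 446
m^128 ≡ 446^2 = 198916 ≡ 451
m^256 ≡ 451^2 = 203401 ≡ 351
261 = 256 + 4 + 1, so m^261 ≡ 351·446·613 ≡ 613 (mod 655)

613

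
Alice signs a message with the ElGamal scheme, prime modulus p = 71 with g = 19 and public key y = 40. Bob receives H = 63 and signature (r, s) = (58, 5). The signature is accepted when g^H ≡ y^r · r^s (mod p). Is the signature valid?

Left side g^H mod p:
Squares mod 71: 19^1≡19, 19^2≡6, 19^4≡36, 19^8≡18, 19^16≡40, 19^32≡38
63 = 32 + 16 + 8 + 4 + 2 + 1, so 19^63 ≡ 38·40·18·36·6·19 ≡ 5 (mod 71)
Right side y^r · r^s mod p:
Squares mod 71: 40^1≡40, 40^2≡38, 40^4≡24, 40^8≡8, 40^16≡64, 40^32≡49
58 = 32 + 16 + 8 + 2, so 40^58 ≡ 49·64·8·38 ≡ 27 (mod 71)
Squares mod 71: 58^1≡58, 58^2≡27, 58^4≡19
5 = 4 + 1, so 58^5 ≡ 19·58 ≡ 37 (mod 71)
27·37 = 999 ≡ 5 (mod 71)
5 ≡ 5 (mod 71), so the signature is genuine.

valid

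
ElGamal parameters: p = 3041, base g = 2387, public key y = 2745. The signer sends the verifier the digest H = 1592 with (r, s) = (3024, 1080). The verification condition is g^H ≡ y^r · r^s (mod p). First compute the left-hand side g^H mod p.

Squares mod 3041: 2387^1≡2387, 2387^2≡1976, 2387^4≡2973, 2387^8≡1583, 2387^16≡105, 2387^32≡1902, 2387^64≡1855, 2387^128≡1654, 2387^256≡1857, 2387^512≡2996, 2387^1024≡2025
1592 = 1024 + 512 + 32 + 16 + 8, so 2387^1592 ≡ 2025·2996·1902·105·1583 ≡ 1900 (mod 3041)

1900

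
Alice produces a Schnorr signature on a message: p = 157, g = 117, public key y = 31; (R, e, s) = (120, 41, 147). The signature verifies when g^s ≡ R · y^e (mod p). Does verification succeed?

fails

g^s mod p:
117^2 = 13689 ≡ 30
117^4 ≡ 30^2 = 900 ≡ 115
117^8 ≡ 115^2 = 13225 ≡ 37
117^16 ≡ 37^2 = 1369 ≡ 113
117^32 ≡ 113^2 = 12769 ≡ 52
117^64 ≡ 52^2 = 2704 ≡ 35
117^128 ≡ 35^2 = 1225 ≡ 126
147 = 128 + 16 + 2 + 1, so 117^147 ≡ 126·113·30·117 ≡ 82 (mod 157)
R · y^e mod p:
31^2 = 961 ≡ 19
31^4 ≡ 19^2 = 361 ≡ 47
31^8 ≡ 47^2 = 2209 ≡ 11
31^16 ≡ 11^2 = 121
31^32 ≡ 121^2 = 14641 ≡ 40
41 = 32 + 8 + 1, so 31^41 ≡ 40·11·31 ≡ 138 (mod 157)
120·138 = 16560 ≡ 75 (mod 157)
82 ≠ 75; the check fails.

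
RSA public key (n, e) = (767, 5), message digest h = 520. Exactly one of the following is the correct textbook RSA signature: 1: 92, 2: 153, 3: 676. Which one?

3

Candidate 1: Squares mod 767: 92^1≡92, 92^2≡27, 92^4≡729; 5 = 4 + 1, so 92^5 ≡ 729·92 ≡ 339 (mod 767)
Candidate 2: Squares mod 767: 153^1≡153, 153^2≡399, 153^4≡432; 5 = 4 + 1, so 153^5 ≡ 432·153 ≡ 134 (mod 767)
Candidate 3: Squares mod 767: 676^1≡676, 676^2≡611, 676^4≡559; 5 = 4 + 1, so 676^5 ≡ 559·676 ≡ 520 (mod 767)
  → matches h = 520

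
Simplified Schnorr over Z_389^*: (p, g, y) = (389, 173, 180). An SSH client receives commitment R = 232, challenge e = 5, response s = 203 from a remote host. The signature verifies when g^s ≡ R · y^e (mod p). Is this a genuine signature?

forged

g^s mod p:
Squares mod 389: 173^1≡173, 173^2≡365, 173^4≡187, 173^8≡348, 173^16≡125, 173^32≡65, 173^64≡335, 173^128≡193
203 = 128 + 64 + 8 + 2 + 1, so 173^203 ≡ 193·335·348·365·173 ≡ 298 (mod 389)
R · y^e mod p:
Squares mod 389: 180^1≡180, 180^2≡113, 180^4≡321
5 = 4 + 1, so 180^5 ≡ 321·180 ≡ 208 (mod 389)
232·208 = 48256 ≡ 20 (mod 389)
298 ≠ 20; the check fails.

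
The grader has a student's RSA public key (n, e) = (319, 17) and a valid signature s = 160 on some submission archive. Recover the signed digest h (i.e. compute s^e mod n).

s^2 ≡ 160^2 = 25600 ≡ 80
s^4 ≡ 80^2 = 6400 ≡ 20
s^8 ≡ 20^2 = 400 ≡ 81
s^16 ≡ 81^2 = 6561 ≡ 181
17 = 16 + 1, so s^17 ≡ 181·160 ≡ 250 (mod 319)

250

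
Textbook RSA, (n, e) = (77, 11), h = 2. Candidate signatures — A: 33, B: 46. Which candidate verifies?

Candidate A: Squares mod 77: 33^1≡33, 33^2≡11, 33^4≡44, 33^8≡11; 11 = 8 + 2 + 1, so 33^11 ≡ 11·11·33 ≡ 66 (mod 77)
Candidate B: Squares mod 77: 46^1≡46, 46^2≡37, 46^4≡60, 46^8≡58; 11 = 8 + 2 + 1, so 46^11 ≡ 58·37·46 ≡ 2 (mod 77)
  → matches h = 2

B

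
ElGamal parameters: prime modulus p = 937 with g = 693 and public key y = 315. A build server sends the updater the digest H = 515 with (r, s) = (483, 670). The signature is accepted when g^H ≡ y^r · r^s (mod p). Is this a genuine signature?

Left side g^H mod p:
693^2 = 480249 ≡ 505
693^4 ≡ 505^2 = 255025 ≡ 161
693^8 ≡ 161^2 = 25921 ≡ 622
693^16 ≡ 622^2 = 386884 ≡ 840
693^32 ≡ 840^2 = 705600 ≡ 39
693^64 ≡ 39^2 = 1521 ≡ 584
693^128 ≡ 584^2 = 341056 ≡ 925
693^256 ≡ 925^2 = 855625 ≡ 144
693^512 ≡ 144^2 = 20736 ≡ 122
515 = 512 + 2 + 1, so 693^515 ≡ 122·505·693 ≡ 388 (mod 937)
Right side y^r · r^s mod p:
315^2 = 99225 ≡ 840
315^4 ≡ 840^2 = 705600 ≡ 39
315^8 ≡ 39^2 = 1521 ≡ 584
315^16 ≡ 584^2 = 341056 ≡ 925
315^32 ≡ 925^2 = 855625 ≡ 144
315^64 ≡ 144^2 = 20736 ≡ 122
315^128 ≡ 122^2 = 14884 ≡ 829
315^256 ≡ 829^2 = 687241 ≡ 420
483 = 256 + 128 + 64 + 32 + 2 + 1, so 315^483 ≡ 420·829·122·144·840·315 ≡ 464 (mod 937)
483^2 = 233289 ≡ 913
483^4 ≡ 913^2 = 833569 ≡ 576
483^8 ≡ 576^2 = 331776 ≡ 78
483^16 ≡ 78^2 = 6084 ≡ 462
483^32 ≡ 462^2 = 213444 ≡ 745
483^64 ≡ 745^2 = 555025 ≡ 321
483^128 ≡ 321^2 = 103041 ≡ 908
483^256 ≡ 908^2 = 824464 ≡ 841
483^512 ≡ 841^2 = 707281 ≡ 783
670 = 512 + 128 + 16 + 8 + 4 + 2, so 483^670 ≡ 783·908·462·78·576·913 ≡ 122 (mod 937)
464·122 = 56608 ≡ 388 (mod 937)
388 ≡ 388 (mod 937), so the signature is genuine.

genuine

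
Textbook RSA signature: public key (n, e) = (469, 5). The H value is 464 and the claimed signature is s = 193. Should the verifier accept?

s^2 ≡ 193^2 = 37249 ≡ 198
s^4 ≡ 198^2 = 39204 ≡ 277
5 = 4 + 1, so s^5 ≡ 277·193 ≡ 464 (mod 469)
s^5 mod 469 = 464 matches H.

accept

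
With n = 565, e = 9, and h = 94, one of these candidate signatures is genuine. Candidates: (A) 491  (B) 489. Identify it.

Candidate A: 491^9 mod 565 = 236
Candidate B: 489^9 mod 565 = 94
  → matches h = 94

B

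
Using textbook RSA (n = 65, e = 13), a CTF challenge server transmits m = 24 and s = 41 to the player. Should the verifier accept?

reject

s^2 ≡ 41^2 = 1681 ≡ 56
s^4 ≡ 56^2 = 3136 ≡ 16
s^8 ≡ 16^2 = 256 ≡ 61
13 = 8 + 4 + 1, so s^13 ≡ 61·16·41 ≡ 41 (mod 65)
The recovered value 41 does not match the digest 24.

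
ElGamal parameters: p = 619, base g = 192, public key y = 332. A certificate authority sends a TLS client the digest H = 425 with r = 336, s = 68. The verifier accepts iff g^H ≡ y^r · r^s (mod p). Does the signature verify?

Left side g^H mod p:
192^425 mod 619 = 267
Right side y^r · r^s mod p:
332^336 mod 619 = 285
336^68 mod 619 = 211
285·211 = 60135 ≡ 92 (mod 619)
267 ≠ 92, so verification fails.

does not verify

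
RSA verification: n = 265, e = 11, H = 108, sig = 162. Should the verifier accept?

reject

sig^11 mod 265 = 233
233 ≠ 108, so verification fails.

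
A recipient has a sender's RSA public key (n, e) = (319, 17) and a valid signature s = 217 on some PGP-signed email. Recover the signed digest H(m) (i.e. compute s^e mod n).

s^17 mod 319 = 156

156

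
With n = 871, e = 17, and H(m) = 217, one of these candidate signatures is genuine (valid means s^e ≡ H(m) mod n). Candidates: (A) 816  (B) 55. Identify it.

B

Candidate A: Squares mod 871: 816^1≡816, 816^2≡412, 816^4≡770, 816^8≡620, 816^16≡289; 17 = 16 + 1, so 816^17 ≡ 289·816 ≡ 654 (mod 871)
Candidate B: Squares mod 871: 55^1≡55, 55^2≡412, 55^4≡770, 55^8≡620, 55^16≡289; 17 = 16 + 1, so 55^17 ≡ 289·55 ≡ 217 (mod 871)
  → matches H(m) = 217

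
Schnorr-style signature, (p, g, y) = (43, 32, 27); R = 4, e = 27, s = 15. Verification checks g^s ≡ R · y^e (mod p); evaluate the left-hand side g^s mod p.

32

32^2 = 1024 ≡ 35
32^4 ≡ 35^2 = 1225 ≡ 21
32^8 ≡ 21^2 = 441 ≡ 11
15 = 8 + 4 + 2 + 1, so 32^15 ≡ 11·21·35·32 ≡ 32 (mod 43)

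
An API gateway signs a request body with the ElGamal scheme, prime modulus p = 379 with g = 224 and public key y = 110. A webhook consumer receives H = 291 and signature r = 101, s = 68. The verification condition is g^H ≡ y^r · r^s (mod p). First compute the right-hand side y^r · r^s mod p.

110^2 = 12100 ≡ 351
110^4 ≡ 351^2 = 123201 ≡ 26
110^8 ≡ 26^2 = 676 ≡ 297
110^16 ≡ 297^2 = 88209 ≡ 281
110^32 ≡ 281^2 = 78961 ≡ 129
110^64 ≡ 129^2 = 16641 ≡ 344
101 = 64 + 32 + 4 + 1, so 110^101 ≡ 344·129·26·110 ≡ 9 (mod 379)
101^2 = 10201 ≡ 347
101^4 ≡ 347^2 = 120409 ≡ 266
101^8 ≡ 266^2 = 70756 ≡ 262
101^16 ≡ 262^2 = 68644 ≡ 45
101^32 ≡ 45^2 = 2025 ≡ 130
101^64 ≡ 130^2 = 16900 ≡ 224
68 = 64 + 4, so 101^68 ≡ 224·266 ≡ 81 (mod 379)
y^r · r^s ≡ 9·81 = 729 ≡ 350 (mod 379)

350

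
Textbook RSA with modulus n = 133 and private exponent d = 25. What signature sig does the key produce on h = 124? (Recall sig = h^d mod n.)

h^2 ≡ 124^2 = 15376 ≡ 81
h^4 ≡ 81^2 = 6561 ≡ 44
h^8 ≡ 44^2 = 1936 ≡ 74
h^16 ≡ 74^2 = 5476 ≡ 23
25 = 16 + 8 + 1, so h^25 ≡ 23·74·124 ≡ 110 (mod 133)

110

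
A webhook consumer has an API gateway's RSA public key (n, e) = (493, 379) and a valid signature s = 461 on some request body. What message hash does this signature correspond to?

467

s^2 ≡ 461^2 = 212521 ≡ 38
s^4 ≡ 38^2 = 1444 ≡ 458
s^8 ≡ 458^2 = 209764 ≡ 239
s^16 ≡ 239^2 = 57121 ≡ 426
s^32 ≡ 426^2 = 181476 ≡ 52
s^64 ≡ 52^2 = 2704 ≡ 239
s^128 ≡ 239^2 = 57121 ≡ 426
s^256 ≡ 426^2 = 181476 ≡ 52
379 = 256 + 64 + 32 + 16 + 8 + 2 + 1, so s^379 ≡ 52·239·52·426·239·38·461 ≡ 467 (mod 493)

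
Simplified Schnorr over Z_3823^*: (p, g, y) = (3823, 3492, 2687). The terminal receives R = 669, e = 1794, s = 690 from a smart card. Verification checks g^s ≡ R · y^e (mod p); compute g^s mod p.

2691

Squares mod 3823: 3492^1≡3492, 3492^2≡2517, 3492^4≡578, 3492^8≡1483, 3492^16≡1064, 3492^32≡488, 3492^64≡1118, 3492^128≡3626, 3492^256≡579, 3492^512≡2640
690 = 512 + 128 + 32 + 16 + 2, so 3492^690 ≡ 2640·3626·488·1064·2517 ≡ 2691 (mod 3823)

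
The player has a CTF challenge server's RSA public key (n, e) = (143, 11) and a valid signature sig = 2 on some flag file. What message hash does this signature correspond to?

sig^11 mod 143 = 46

46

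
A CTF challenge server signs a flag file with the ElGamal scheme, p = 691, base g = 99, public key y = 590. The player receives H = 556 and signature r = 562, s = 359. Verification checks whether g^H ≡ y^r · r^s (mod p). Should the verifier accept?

Left side g^H mod p:
Squares mod 691: 99^1≡99, 99^2≡127, 99^4≡236, 99^8≡416, 99^16≡306, 99^32≡351, 99^64≡203, 99^128≡440, 99^256≡120, 99^512≡580
556 = 512 + 32 + 8 + 4, so 99^556 ≡ 580·351·416·236 ≡ 201 (mod 691)
Right side y^r · r^s mod p:
Squares mod 691: 590^1≡590, 590^2≡527, 590^4≡638, 590^8≡45, 590^16≡643, 590^32≡231, 590^64≡154, 590^128≡222, 590^256≡223, 590^512≡668
562 = 512 + 32 + 16 + 2, so 590^562 ≡ 668·231·643·527 ≡ 221 (mod 691)
Squares mod 691: 562^1≡562, 562^2≡57, 562^4≡485, 562^8≡285, 562^16≡378, 562^32≡538, 562^64≡606, 562^128≡315, 562^256≡412
359 = 256 + 64 + 32 + 4 + 2 + 1, so 562^359 ≡ 412·606·538·485·57·562 ≡ 43 (mod 691)
221·43 = 9503 ≡ 520 (mod 691)
201 ≠ 520, so verification fails.

reject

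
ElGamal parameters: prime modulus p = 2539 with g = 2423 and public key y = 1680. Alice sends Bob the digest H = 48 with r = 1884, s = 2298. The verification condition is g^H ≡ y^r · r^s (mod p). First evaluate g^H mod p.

862

2423^2 = 5870929 ≡ 761
2423^4 ≡ 761^2 = 579121 ≡ 229
2423^8 ≡ 229^2 = 52441 ≡ 1661
2423^16 ≡ 1661^2 = 2758921 ≡ 1567
2423^32 ≡ 1567^2 = 2455489 ≡ 276
48 = 32 + 16, so 2423^48 ≡ 276·1567 ≡ 862 (mod 2539)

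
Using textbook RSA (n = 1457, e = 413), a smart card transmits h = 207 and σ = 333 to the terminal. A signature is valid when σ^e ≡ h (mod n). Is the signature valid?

σ^2 ≡ 333^2 = 110889 ≡ 157
σ^4 ≡ 157^2 = 24649 ≡ 1337
σ^8 ≡ 1337^2 = 1787569 ≡ 1287
σ^16 ≡ 1287^2 = 1656369 ≡ 1217
σ^32 ≡ 1217^2 = 1481089 ≡ 777
σ^64 ≡ 777^2 = 603729 ≡ 531
σ^128 ≡ 531^2 = 281961 ≡ 760
σ^256 ≡ 760^2 = 577600 ≡ 628
413 = 256 + 128 + 16 + 8 + 4 + 1, so σ^413 ≡ 628·760·1217·1287·1337·333 ≡ 294 (mod 1457)
294 ≠ 207, so verification fails.

invalid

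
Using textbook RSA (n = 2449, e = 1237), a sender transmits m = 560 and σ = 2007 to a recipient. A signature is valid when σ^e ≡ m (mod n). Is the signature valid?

invalid

Squares mod 2449: σ^1≡2007, σ^2≡1893, σ^4≡562, σ^8≡2372, σ^16≡1031, σ^32≡95, σ^64≡1678, σ^128≡1783, σ^256≡287, σ^512≡1552, σ^1024≡1337
1237 = 1024 + 128 + 64 + 16 + 4 + 1, so σ^1237 ≡ 1337·1783·1678·1031·562·2007 ≡ 1889 (mod 2449)
1889 ≠ 560, so verification fails.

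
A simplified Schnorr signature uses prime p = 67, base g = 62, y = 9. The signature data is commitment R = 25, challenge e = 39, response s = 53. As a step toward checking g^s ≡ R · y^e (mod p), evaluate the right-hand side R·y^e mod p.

59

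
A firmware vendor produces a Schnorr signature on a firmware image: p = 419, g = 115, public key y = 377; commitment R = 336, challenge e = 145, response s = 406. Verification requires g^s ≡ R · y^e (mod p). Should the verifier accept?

g^s mod p:
115^406 mod 419 = 409
R · y^e mod p:
377^145 mod 419 = 197
336·197 = 66192 ≡ 409 (mod 419)
409 ≡ 409 (mod 419); signature holds.

accept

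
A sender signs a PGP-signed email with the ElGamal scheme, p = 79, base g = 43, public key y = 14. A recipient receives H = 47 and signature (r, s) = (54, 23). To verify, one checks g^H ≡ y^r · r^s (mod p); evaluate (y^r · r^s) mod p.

70

Squares mod 79: 14^1≡14, 14^2≡38, 14^4≡22, 14^8≡10, 14^16≡21, 14^32≡46
54 = 32 + 16 + 4 + 2, so 14^54 ≡ 46·21·22·38 ≡ 38 (mod 79)
Squares mod 79: 54^1≡54, 54^2≡72, 54^4≡49, 54^8≡31, 54^16≡13
23 = 16 + 4 + 2 + 1, so 54^23 ≡ 13·49·72·54 ≡ 6 (mod 79)
y^r · r^s ≡ 38·6 = 228 ≡ 70 (mod 79)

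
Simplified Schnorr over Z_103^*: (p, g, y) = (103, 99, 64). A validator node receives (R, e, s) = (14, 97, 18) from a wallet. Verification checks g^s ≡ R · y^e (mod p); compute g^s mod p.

81

99^2 = 9801 ≡ 16
99^4 ≡ 16^2 = 256 ≡ 50
99^8 ≡ 50^2 = 2500 ≡ 28
99^16 ≡ 28^2 = 784 ≡ 63
18 = 16 + 2, so 99^18 ≡ 63·16 ≡ 81 (mod 103)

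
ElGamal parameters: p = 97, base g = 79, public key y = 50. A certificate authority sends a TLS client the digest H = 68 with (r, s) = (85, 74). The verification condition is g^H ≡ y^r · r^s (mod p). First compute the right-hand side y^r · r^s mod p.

22

Squares mod 97: 50^1≡50, 50^2≡75, 50^4≡96, 50^8≡1, 50^16≡1, 50^32≡1, 50^64≡1
85 = 64 + 16 + 4 + 1, so 50^85 ≡ 1·1·96·50 ≡ 47 (mod 97)
Squares mod 97: 85^1≡85, 85^2≡47, 85^4≡75, 85^8≡96, 85^16≡1, 85^32≡1, 85^64≡1
74 = 64 + 8 + 2, so 85^74 ≡ 1·96·47 ≡ 50 (mod 97)
y^r · r^s ≡ 47·50 = 2350 ≡ 22 (mod 97)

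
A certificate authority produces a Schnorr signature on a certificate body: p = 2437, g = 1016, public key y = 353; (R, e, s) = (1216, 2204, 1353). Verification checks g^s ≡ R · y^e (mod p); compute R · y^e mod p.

Squares mod 2437: 353^1≡353, 353^2≡322, 353^4≡1330, 353^8≡2075, 353^16≡1883, 353^32≡2291, 353^64≡1820, 353^128≡517, 353^256≡1656, 353^512≡711, 353^1024≡1062, 353^2048≡1950
2204 = 2048 + 128 + 16 + 8 + 4, so 353^2204 ≡ 1950·517·1883·2075·1330 ≡ 645 (mod 2437)
R · y^e ≡ 1216·645 = 784320 ≡ 2043 (mod 2437)

2043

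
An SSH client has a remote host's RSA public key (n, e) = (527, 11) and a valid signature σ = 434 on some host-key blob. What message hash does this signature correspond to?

372

σ^2 ≡ 434^2 = 188356 ≡ 217
σ^4 ≡ 217^2 = 47089 ≡ 186
σ^8 ≡ 186^2 = 34596 ≡ 341
11 = 8 + 2 + 1, so σ^11 ≡ 341·217·434 ≡ 372 (mod 527)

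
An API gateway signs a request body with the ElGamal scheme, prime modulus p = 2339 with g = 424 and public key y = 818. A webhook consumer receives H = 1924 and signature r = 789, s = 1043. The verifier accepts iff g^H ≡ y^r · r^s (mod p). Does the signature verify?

Left side g^H mod p:
424^2 = 179776 ≡ 2012
424^4 ≡ 2012^2 = 4048144 ≡ 1674
424^8 ≡ 1674^2 = 2802276 ≡ 154
424^16 ≡ 154^2 = 23716 ≡ 326
424^32 ≡ 326^2 = 106276 ≡ 1021
424^64 ≡ 1021^2 = 1042441 ≡ 1586
424^128 ≡ 1586^2 = 2515396 ≡ 971
424^256 ≡ 971^2 = 942841 ≡ 224
424^512 ≡ 224^2 = 50176 ≡ 1057
424^1024 ≡ 1057^2 = 1117249 ≡ 1546
1924 = 1024 + 512 + 256 + 128 + 4, so 424^1924 ≡ 1546·1057·224·971·1674 ≡ 1588 (mod 2339)
Right side y^r · r^s mod p:
818^2 = 669124 ≡ 170
818^4 ≡ 170^2 = 28900 ≡ 832
818^8 ≡ 832^2 = 692224 ≡ 2219
818^16 ≡ 2219^2 = 4923961 ≡ 366
818^32 ≡ 366^2 = 133956 ≡ 633
818^64 ≡ 633^2 = 400689 ≡ 720
818^128 ≡ 720^2 = 518400 ≡ 1481
818^256 ≡ 1481^2 = 2193361 ≡ 1718
818^512 ≡ 1718^2 = 2951524 ≡ 2045
789 = 512 + 256 + 16 + 4 + 1, so 818^789 ≡ 2045·1718·366·832·818 ≡ 436 (mod 2339)
789^2 = 622521 ≡ 347
789^4 ≡ 347^2 = 120409 ≡ 1120
789^8 ≡ 1120^2 = 1254400 ≡ 696
789^16 ≡ 696^2 = 484416 ≡ 243
789^32 ≡ 243^2 = 59049 ≡ 574
789^64 ≡ 574^2 = 329476 ≡ 2016
789^128 ≡ 2016^2 = 4064256 ≡ 1413
789^256 ≡ 1413^2 = 1996569 ≡ 1402
789^512 ≡ 1402^2 = 1965604 ≡ 844
789^1024 ≡ 844^2 = 712336 ≡ 1280
1043 = 1024 + 16 + 2 + 1, so 789^1043 ≡ 1280·243·347·789 ≡ 1377 (mod 2339)
436·1377 = 600372 ≡ 1588 (mod 2339)
1588 ≡ 1588 (mod 2339), so the signature is genuine.

verifies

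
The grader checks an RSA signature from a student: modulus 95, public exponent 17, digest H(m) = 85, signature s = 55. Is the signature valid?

valid

s^2 ≡ 55^2 = 3025 ≡ 80
s^4 ≡ 80^2 = 6400 ≡ 35
s^8 ≡ 35^2 = 1225 ≡ 85
s^16 ≡ 85^2 = 7225 ≡ 5
17 = 16 + 1, so s^17 ≡ 5·55 ≡ 85 (mod 95)
Since 85 equals the digest 85, verification succeeds.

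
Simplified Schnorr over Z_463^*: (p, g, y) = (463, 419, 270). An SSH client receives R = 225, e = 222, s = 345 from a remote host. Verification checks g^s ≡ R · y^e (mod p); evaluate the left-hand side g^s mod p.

65

Squares mod 463: 419^1≡419, 419^2≡84, 419^4≡111, 419^8≡283, 419^16≡453, 419^32≡100, 419^64≡277, 419^128≡334, 419^256≡436
345 = 256 + 64 + 16 + 8 + 1, so 419^345 ≡ 436·277·453·283·419 ≡ 65 (mod 463)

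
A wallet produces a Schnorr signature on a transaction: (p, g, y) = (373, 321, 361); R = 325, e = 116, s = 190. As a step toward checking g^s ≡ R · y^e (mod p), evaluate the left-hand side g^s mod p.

321^2 = 103041 ≡ 93
321^4 ≡ 93^2 = 8649 ≡ 70
321^8 ≡ 70^2 = 4900 ≡ 51
321^16 ≡ 51^2 = 2601 ≡ 363
321^32 ≡ 363^2 = 131769 ≡ 100
321^64 ≡ 100^2 = 10000 ≡ 302
321^128 ≡ 302^2 = 91204 ≡ 192
190 = 128 + 32 + 16 + 8 + 4 + 2, so 321^190 ≡ 192·100·363·51·70·93 ≡ 70 (mod 373)

70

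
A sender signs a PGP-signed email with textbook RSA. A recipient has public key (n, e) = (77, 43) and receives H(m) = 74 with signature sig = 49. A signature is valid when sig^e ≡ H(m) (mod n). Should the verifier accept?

sig^2 ≡ 49^2 = 2401 ≡ 14
sig^4 ≡ 14^2 = 196 ≡ 42
sig^8 ≡ 42^2 = 1764 ≡ 70
sig^16 ≡ 70^2 = 4900 ≡ 49
sig^32 ≡ 49^2 = 2401 ≡ 14
43 = 32 + 8 + 2 + 1, so sig^43 ≡ 14·70·14·49 ≡ 70 (mod 77)
The recovered value 70 does not match the digest 74.

reject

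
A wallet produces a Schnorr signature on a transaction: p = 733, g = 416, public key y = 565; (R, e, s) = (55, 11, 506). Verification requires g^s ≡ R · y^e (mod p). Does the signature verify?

g^s mod p:
416^2 = 173056 ≡ 68
416^4 ≡ 68^2 = 4624 ≡ 226
416^8 ≡ 226^2 = 51076 ≡ 499
416^16 ≡ 499^2 = 249001 ≡ 514
416^32 ≡ 514^2 = 264196 ≡ 316
416^64 ≡ 316^2 = 99856 ≡ 168
416^128 ≡ 168^2 = 28224 ≡ 370
416^256 ≡ 370^2 = 136900 ≡ 562
506 = 256 + 128 + 64 + 32 + 16 + 8 + 2, so 416^506 ≡ 562·370·168·316·514·499·68 ≡ 355 (mod 733)
R · y^e mod p:
565^2 = 319225 ≡ 370
565^4 ≡ 370^2 = 136900 ≡ 562
565^8 ≡ 562^2 = 315844 ≡ 654
11 = 8 + 2 + 1, so 565^11 ≡ 654·370·565 ≡ 273 (mod 733)
55·273 = 15015 ≡ 355 (mod 733)
355 ≡ 355 (mod 733); signature holds.

verifies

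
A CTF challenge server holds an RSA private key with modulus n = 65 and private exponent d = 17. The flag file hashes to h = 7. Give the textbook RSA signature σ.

37

h^2 ≡ 7^2 = 49
h^4 ≡ 49^2 = 2401 ≡ 61
h^8 ≡ 61^2 = 3721 ≡ 16
h^16 ≡ 16^2 = 256 ≡ 61
17 = 16 + 1, so h^17 ≡ 61·7 ≡ 37 (mod 65)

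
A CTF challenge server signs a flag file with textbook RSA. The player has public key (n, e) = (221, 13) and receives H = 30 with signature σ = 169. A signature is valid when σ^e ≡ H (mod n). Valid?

σ^2 ≡ 169^2 = 28561 ≡ 52
σ^4 ≡ 52^2 = 2704 ≡ 52
σ^8 ≡ 52^2 = 2704 ≡ 52
13 = 8 + 4 + 1, so σ^13 ≡ 52·52·169 ≡ 169 (mod 221)
169 ≠ 30, so verification fails.

no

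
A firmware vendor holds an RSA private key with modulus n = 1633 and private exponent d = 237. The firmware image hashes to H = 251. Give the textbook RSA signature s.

649

Squares mod 1633: H^1≡251, H^2≡947, H^4≡292, H^8≡348, H^16≡262, H^32≡58, H^64≡98, H^128≡1439
237 = 128 + 64 + 32 + 8 + 4 + 1, so H^237 ≡ 1439·98·58·348·292·251 ≡ 649 (mod 1633)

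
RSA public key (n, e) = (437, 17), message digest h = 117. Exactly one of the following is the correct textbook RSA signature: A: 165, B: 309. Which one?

A

Candidate A: 165^2 = 27225 ≡ 131; 165^4 ≡ 131^2 = 17161 ≡ 118; 165^8 ≡ 118^2 = 13924 ≡ 377; 165^16 ≡ 377^2 = 142129 ≡ 104; 17 = 16 + 1, so 165^17 ≡ 104·165 ≡ 117 (mod 437)
  → matches h = 117
Candidate B: 309^2 = 95481 ≡ 215; 309^4 ≡ 215^2 = 46225 ≡ 340; 309^8 ≡ 340^2 = 115600 ≡ 232; 309^16 ≡ 232^2 = 53824 ≡ 73; 17 = 16 + 1, so 309^17 ≡ 73·309 ≡ 270 (mod 437)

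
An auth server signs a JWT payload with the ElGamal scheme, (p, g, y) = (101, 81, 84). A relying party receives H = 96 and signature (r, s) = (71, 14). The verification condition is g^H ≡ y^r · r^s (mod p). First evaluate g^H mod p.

19

81^96 mod 101 = 19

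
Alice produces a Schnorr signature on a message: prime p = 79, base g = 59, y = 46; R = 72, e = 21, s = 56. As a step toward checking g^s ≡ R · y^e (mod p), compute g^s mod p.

32

Squares mod 79: 59^1≡59, 59^2≡5, 59^4≡25, 59^8≡72, 59^16≡49, 59^32≡31
56 = 32 + 16 + 8, so 59^56 ≡ 31·49·72 ≡ 32 (mod 79)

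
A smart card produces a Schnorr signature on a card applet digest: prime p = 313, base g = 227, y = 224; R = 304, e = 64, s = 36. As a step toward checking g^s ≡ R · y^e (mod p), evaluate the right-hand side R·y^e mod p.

36

Squares mod 313: 224^1≡224, 224^2≡96, 224^4≡139, 224^8≡228, 224^16≡26, 224^32≡50, 224^64≡309
224^64 ≡ 309 (mod 313)
R · y^e ≡ 304·309 = 93936 ≡ 36 (mod 313)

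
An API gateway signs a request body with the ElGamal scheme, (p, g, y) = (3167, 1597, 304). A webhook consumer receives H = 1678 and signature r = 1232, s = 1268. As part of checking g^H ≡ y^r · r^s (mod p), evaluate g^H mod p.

268

1597^2 = 2550409 ≡ 974
1597^4 ≡ 974^2 = 948676 ≡ 1743
1597^8 ≡ 1743^2 = 3038049 ≡ 896
1597^16 ≡ 896^2 = 802816 ≡ 1565
1597^32 ≡ 1565^2 = 2449225 ≡ 1134
1597^64 ≡ 1134^2 = 1285956 ≡ 154
1597^128 ≡ 154^2 = 23716 ≡ 1547
1597^256 ≡ 1547^2 = 2393209 ≡ 2124
1597^512 ≡ 2124^2 = 4511376 ≡ 1568
1597^1024 ≡ 1568^2 = 2458624 ≡ 1032
1678 = 1024 + 512 + 128 + 8 + 4 + 2, so 1597^1678 ≡ 1032·1568·1547·896·1743·974 ≡ 268 (mod 3167)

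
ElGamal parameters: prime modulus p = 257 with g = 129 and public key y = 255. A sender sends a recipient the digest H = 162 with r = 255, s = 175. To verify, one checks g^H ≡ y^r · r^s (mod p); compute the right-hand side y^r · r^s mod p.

193

255^2 = 65025 ≡ 4
255^4 ≡ 4^2 = 16
255^8 ≡ 16^2 = 256
255^16 ≡ 256^2 = 65536 ≡ 1
255^32 ≡ 1^2 = 1
255^64 ≡ 1^2 = 1
255^128 ≡ 1^2 = 1
255 = 128 + 64 + 32 + 16 + 8 + 4 + 2 + 1, so 255^255 ≡ 1·1·1·1·256·16·4·255 ≡ 128 (mod 257)
255^2 = 65025 ≡ 4
255^4 ≡ 4^2 = 16
255^8 ≡ 16^2 = 256
255^16 ≡ 256^2 = 65536 ≡ 1
255^32 ≡ 1^2 = 1
255^64 ≡ 1^2 = 1
255^128 ≡ 1^2 = 1
175 = 128 + 32 + 8 + 4 + 2 + 1, so 255^175 ≡ 1·1·256·16·4·255 ≡ 128 (mod 257)
y^r · r^s ≡ 128·128 = 16384 ≡ 193 (mod 257)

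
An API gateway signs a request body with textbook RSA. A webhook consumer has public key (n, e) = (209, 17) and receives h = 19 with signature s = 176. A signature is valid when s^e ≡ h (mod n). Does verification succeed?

fails

Squares mod 209: s^1≡176, s^2≡44, s^4≡55, s^8≡99, s^16≡187
17 = 16 + 1, so s^17 ≡ 187·176 ≡ 99 (mod 209)
s^17 mod 209 = 99, but h = 19.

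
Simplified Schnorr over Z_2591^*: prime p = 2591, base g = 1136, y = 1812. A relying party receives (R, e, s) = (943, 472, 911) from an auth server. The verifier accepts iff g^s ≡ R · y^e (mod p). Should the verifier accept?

g^s mod p:
1136^2 = 1290496 ≡ 178
1136^4 ≡ 178^2 = 31684 ≡ 592
1136^8 ≡ 592^2 = 350464 ≡ 679
1136^16 ≡ 679^2 = 461041 ≡ 2434
1136^32 ≡ 2434^2 = 5924356 ≡ 1330
1136^64 ≡ 1330^2 = 1768900 ≡ 1838
1136^128 ≡ 1838^2 = 3378244 ≡ 2171
1136^256 ≡ 2171^2 = 4713241 ≡ 212
1136^512 ≡ 212^2 = 44944 ≡ 897
911 = 512 + 256 + 128 + 8 + 4 + 2 + 1, so 1136^911 ≡ 897·212·2171·679·592·178·1136 ≡ 1542 (mod 2591)
R · y^e mod p:
1812^2 = 3283344 ≡ 547
1812^4 ≡ 547^2 = 299209 ≡ 1244
1812^8 ≡ 1244^2 = 1547536 ≡ 709
1812^16 ≡ 709^2 = 502681 ≡ 27
1812^32 ≡ 27^2 = 729
1812^64 ≡ 729^2 = 531441 ≡ 286
1812^128 ≡ 286^2 = 81796 ≡ 1475
1812^256 ≡ 1475^2 = 2175625 ≡ 1776
472 = 256 + 128 + 64 + 16 + 8, so 1812^472 ≡ 1776·1475·286·27·709 ≡ 1021 (mod 2591)
943·1021 = 962803 ≡ 1542 (mod 2591)
1542 ≡ 1542 (mod 2591); signature holds.

accept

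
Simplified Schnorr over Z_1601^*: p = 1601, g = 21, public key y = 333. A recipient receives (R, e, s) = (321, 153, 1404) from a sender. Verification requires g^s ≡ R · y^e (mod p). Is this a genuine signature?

forged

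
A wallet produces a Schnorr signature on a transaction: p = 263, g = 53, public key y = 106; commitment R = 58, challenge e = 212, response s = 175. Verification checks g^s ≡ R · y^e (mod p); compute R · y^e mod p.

106^2 = 11236 ≡ 190
106^4 ≡ 190^2 = 36100 ≡ 69
106^8 ≡ 69^2 = 4761 ≡ 27
106^16 ≡ 27^2 = 729 ≡ 203
106^32 ≡ 203^2 = 41209 ≡ 181
106^64 ≡ 181^2 = 32761 ≡ 149
106^128 ≡ 149^2 = 22201 ≡ 109
212 = 128 + 64 + 16 + 4, so 106^212 ≡ 109·149·203·69 ≡ 51 (mod 263)
R · y^e ≡ 58·51 = 2958 ≡ 65 (mod 263)

65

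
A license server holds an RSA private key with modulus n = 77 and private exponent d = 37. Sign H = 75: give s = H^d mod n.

Squares mod 77: H^1≡75, H^2≡4, H^4≡16, H^8≡25, H^16≡9, H^32≡4
37 = 32 + 4 + 1, so H^37 ≡ 4·16·75 ≡ 26 (mod 77)

26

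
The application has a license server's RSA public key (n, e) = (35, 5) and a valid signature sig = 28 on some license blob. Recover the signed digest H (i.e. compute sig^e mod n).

28

sig^2 ≡ 28^2 = 784 ≡ 14
sig^4 ≡ 14^2 = 196 ≡ 21
5 = 4 + 1, so sig^5 ≡ 21·28 ≡ 28 (mod 35)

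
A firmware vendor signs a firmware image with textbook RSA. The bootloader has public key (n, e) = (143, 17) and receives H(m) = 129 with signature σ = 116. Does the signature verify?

verifies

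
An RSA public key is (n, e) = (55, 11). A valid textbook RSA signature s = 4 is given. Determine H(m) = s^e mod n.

4

Squares mod 55: s^1≡4, s^2≡16, s^4≡36, s^8≡31
11 = 8 + 2 + 1, so s^11 ≡ 31·16·4 ≡ 4 (mod 55)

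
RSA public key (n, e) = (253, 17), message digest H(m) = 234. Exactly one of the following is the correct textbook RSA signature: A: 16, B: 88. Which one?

A

Candidate A: 16^2 = 256 ≡ 3; 16^4 ≡ 3^2 = 9; 16^8 ≡ 9^2 = 81; 16^16 ≡ 81^2 = 6561 ≡ 236; 17 = 16 + 1, so 16^17 ≡ 236·16 ≡ 234 (mod 253)
  → matches H(m) = 234
Candidate B: 88^2 = 7744 ≡ 154; 88^4 ≡ 154^2 = 23716 ≡ 187; 88^8 ≡ 187^2 = 34969 ≡ 55; 88^16 ≡ 55^2 = 3025 ≡ 242; 17 = 16 + 1, so 88^17 ≡ 242·88 ≡ 44 (mod 253)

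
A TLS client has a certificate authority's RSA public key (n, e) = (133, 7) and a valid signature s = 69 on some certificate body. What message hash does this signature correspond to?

Squares mod 133: s^1≡69, s^2≡106, s^4≡64
7 = 4 + 2 + 1, so s^7 ≡ 64·106·69 ≡ 69 (mod 133)

69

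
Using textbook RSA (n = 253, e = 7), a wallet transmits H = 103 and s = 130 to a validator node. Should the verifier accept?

accept

s^2 ≡ 130^2 = 16900 ≡ 202
s^4 ≡ 202^2 = 40804 ≡ 71
7 = 4 + 2 + 1, so s^7 ≡ 71·202·130 ≡ 103 (mod 253)
s^7 mod 253 = 103 matches H.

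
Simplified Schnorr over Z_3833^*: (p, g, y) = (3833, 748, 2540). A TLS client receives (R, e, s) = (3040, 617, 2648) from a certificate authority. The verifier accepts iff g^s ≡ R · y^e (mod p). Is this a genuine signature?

forged

g^s mod p:
Squares mod 3833: 748^1≡748, 748^2≡3719, 748^4≡1497, 748^8≡2537, 748^16≡762, 748^32≡1861, 748^64≡2122, 748^128≡2942, 748^256≡450, 748^512≡3184, 748^1024≡3404, 748^2048≡57
2648 = 2048 + 512 + 64 + 16 + 8, so 748^2648 ≡ 57·3184·2122·762·2537 ≡ 2310 (mod 3833)
R · y^e mod p:
Squares mod 3833: 2540^1≡2540, 2540^2≡661, 2540^4≡3792, 2540^8≡1681, 2540^16≡840, 2540^32≡328, 2540^64≡260, 2540^128≡2439, 2540^256≡3738, 2540^512≡1359
617 = 512 + 64 + 32 + 8 + 1, so 2540^617 ≡ 1359·260·328·1681·2540 ≡ 78 (mod 3833)
3040·78 = 237120 ≡ 3307 (mod 3833)
2310 ≠ 3307; the check fails.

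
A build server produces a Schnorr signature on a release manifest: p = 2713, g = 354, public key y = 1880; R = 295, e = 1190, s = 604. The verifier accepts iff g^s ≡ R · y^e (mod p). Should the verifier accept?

reject

g^s mod p:
354^2 = 125316 ≡ 518
354^4 ≡ 518^2 = 268324 ≡ 2450
354^8 ≡ 2450^2 = 6002500 ≡ 1344
354^16 ≡ 1344^2 = 1806336 ≡ 2191
354^32 ≡ 2191^2 = 4800481 ≡ 1184
354^64 ≡ 1184^2 = 1401856 ≡ 1948
354^128 ≡ 1948^2 = 3794704 ≡ 1930
354^256 ≡ 1930^2 = 3724900 ≡ 2664
354^512 ≡ 2664^2 = 7096896 ≡ 2401
604 = 512 + 64 + 16 + 8 + 4, so 354^604 ≡ 2401·1948·2191·1344·2450 ≡ 1134 (mod 2713)
R · y^e mod p:
1880^2 = 3534400 ≡ 2074
1880^4 ≡ 2074^2 = 4301476 ≡ 1371
1880^8 ≡ 1371^2 = 1879641 ≡ 2245
1880^16 ≡ 2245^2 = 5040025 ≡ 1984
1880^32 ≡ 1984^2 = 3936256 ≡ 2406
1880^64 ≡ 2406^2 = 5788836 ≡ 2007
1880^128 ≡ 2007^2 = 4028049 ≡ 1957
1880^256 ≡ 1957^2 = 3829849 ≡ 1806
1880^512 ≡ 1806^2 = 3261636 ≡ 610
1880^1024 ≡ 610^2 = 372100 ≡ 419
1190 = 1024 + 128 + 32 + 4 + 2, so 1880^1190 ≡ 419·1957·2406·1371·2074 ≡ 1530 (mod 2713)
295·1530 = 451350 ≡ 992 (mod 2713)
1134 ≠ 992; the check fails.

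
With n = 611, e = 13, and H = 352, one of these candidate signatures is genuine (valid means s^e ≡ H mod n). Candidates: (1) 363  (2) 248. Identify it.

2

Candidate 1: 363^2 = 131769 ≡ 404; 363^4 ≡ 404^2 = 163216 ≡ 79; 363^8 ≡ 79^2 = 6241 ≡ 131; 13 = 8 + 4 + 1, so 363^13 ≡ 131·79·363 ≡ 259 (mod 611)
Candidate 2: 248^2 = 61504 ≡ 404; 248^4 ≡ 404^2 = 163216 ≡ 79; 248^8 ≡ 79^2 = 6241 ≡ 131; 13 = 8 + 4 + 1, so 248^13 ≡ 131·79·248 ≡ 352 (mod 611)
  → matches H = 352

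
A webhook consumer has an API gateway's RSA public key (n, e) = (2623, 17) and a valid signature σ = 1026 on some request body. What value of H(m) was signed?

Squares mod 2623: σ^1≡1026, σ^2≡853, σ^4≡1038, σ^8≡2014, σ^16≡1038
17 = 16 + 1, so σ^17 ≡ 1038·1026 ≡ 50 (mod 2623)

50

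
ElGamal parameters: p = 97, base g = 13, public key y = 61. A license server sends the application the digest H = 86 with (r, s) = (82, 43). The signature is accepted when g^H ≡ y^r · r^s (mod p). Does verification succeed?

fails

Left side g^H mod p:
13^2 = 169 ≡ 72
13^4 ≡ 72^2 = 5184 ≡ 43
13^8 ≡ 43^2 = 1849 ≡ 6
13^16 ≡ 6^2 = 36
13^32 ≡ 36^2 = 1296 ≡ 35
13^64 ≡ 35^2 = 1225 ≡ 61
86 = 64 + 16 + 4 + 2, so 13^86 ≡ 61·36·43·72 ≡ 86 (mod 97)
Right side y^r · r^s mod p:
61^2 = 3721 ≡ 35
61^4 ≡ 35^2 = 1225 ≡ 61
61^8 ≡ 61^2 = 3721 ≡ 35
61^16 ≡ 35^2 = 1225 ≡ 61
61^32 ≡ 61^2 = 3721 ≡ 35
61^64 ≡ 35^2 = 1225 ≡ 61
82 = 64 + 16 + 2, so 61^82 ≡ 61·61·35 ≡ 61 (mod 97)
82^2 = 6724 ≡ 31
82^4 ≡ 31^2 = 961 ≡ 88
82^8 ≡ 88^2 = 7744 ≡ 81
82^16 ≡ 81^2 = 6561 ≡ 62
82^32 ≡ 62^2 = 3844 ≡ 61
43 = 32 + 8 + 2 + 1, so 82^43 ≡ 61·81·31·82 ≡ 74 (mod 97)
61·74 = 4514 ≡ 52 (mod 97)
86 ≠ 52, so verification fails.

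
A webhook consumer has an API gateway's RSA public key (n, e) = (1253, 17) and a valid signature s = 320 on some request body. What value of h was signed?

s^2 ≡ 320^2 = 102400 ≡ 907
s^4 ≡ 907^2 = 822649 ≡ 681
s^8 ≡ 681^2 = 463761 ≡ 151
s^16 ≡ 151^2 = 22801 ≡ 247
17 = 16 + 1, so s^17 ≡ 247·320 ≡ 101 (mod 1253)

101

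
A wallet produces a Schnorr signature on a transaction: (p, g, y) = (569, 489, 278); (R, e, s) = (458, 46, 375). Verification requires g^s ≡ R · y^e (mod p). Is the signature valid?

invalid

g^s mod p:
489^375 mod 569 = 205
R · y^e mod p:
278^46 mod 569 = 113
458·113 = 51754 ≡ 544 (mod 569)
205 ≠ 544; the check fails.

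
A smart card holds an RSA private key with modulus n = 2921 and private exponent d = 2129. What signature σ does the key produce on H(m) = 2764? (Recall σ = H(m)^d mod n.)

(H(m))^2 ≡ 2764^2 = 7639696 ≡ 1281
(H(m))^4 ≡ 1281^2 = 1640961 ≡ 2280
(H(m))^8 ≡ 2280^2 = 5198400 ≡ 1941
(H(m))^16 ≡ 1941^2 = 3767481 ≡ 2312
(H(m))^32 ≡ 2312^2 = 5345344 ≡ 2835
(H(m))^64 ≡ 2835^2 = 8037225 ≡ 1554
(H(m))^128 ≡ 1554^2 = 2414916 ≡ 2170
(H(m))^256 ≡ 2170^2 = 4708900 ≡ 248
(H(m))^512 ≡ 248^2 = 61504 ≡ 163
(H(m))^1024 ≡ 163^2 = 26569 ≡ 280
(H(m))^2048 ≡ 280^2 = 78400 ≡ 2454
2129 = 2048 + 64 + 16 + 1, so (H(m))^2129 ≡ 2454·1554·2312·2764 ≡ 2371 (mod 2921)

2371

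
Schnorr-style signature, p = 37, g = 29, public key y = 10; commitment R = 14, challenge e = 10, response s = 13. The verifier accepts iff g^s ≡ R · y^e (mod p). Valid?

g^s mod p:
29^13 mod 37 = 29
R · y^e mod p:
10^10 mod 37 = 10
14·10 = 140 ≡ 29 (mod 37)
29 ≡ 29 (mod 37); signature holds.

yes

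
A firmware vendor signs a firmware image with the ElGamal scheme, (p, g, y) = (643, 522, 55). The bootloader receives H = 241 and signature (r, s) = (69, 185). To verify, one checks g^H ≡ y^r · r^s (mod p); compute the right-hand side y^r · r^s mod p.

55^2 = 3025 ≡ 453
55^4 ≡ 453^2 = 205209 ≡ 92
55^8 ≡ 92^2 = 8464 ≡ 105
55^16 ≡ 105^2 = 11025 ≡ 94
55^32 ≡ 94^2 = 8836 ≡ 477
55^64 ≡ 477^2 = 227529 ≡ 550
69 = 64 + 4 + 1, so 55^69 ≡ 550·92·55 ≡ 96 (mod 643)
69^2 = 4761 ≡ 260
69^4 ≡ 260^2 = 67600 ≡ 85
69^8 ≡ 85^2 = 7225 ≡ 152
69^16 ≡ 152^2 = 23104 ≡ 599
69^32 ≡ 599^2 = 358801 ≡ 7
69^64 ≡ 7^2 = 49
69^128 ≡ 49^2 = 2401 ≡ 472
185 = 128 + 32 + 16 + 8 + 1, so 69^185 ≡ 472·7·599·152·69 ≡ 617 (mod 643)
y^r · r^s ≡ 96·617 = 59232 ≡ 76 (mod 643)

76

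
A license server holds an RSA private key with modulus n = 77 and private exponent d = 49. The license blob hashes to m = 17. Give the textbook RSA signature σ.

m^2 ≡ 17^2 = 289 ≡ 58
m^4 ≡ 58^2 = 3364 ≡ 53
m^8 ≡ 53^2 = 2809 ≡ 37
m^16 ≡ 37^2 = 1369 ≡ 60
m^32 ≡ 60^2 = 3600 ≡ 58
49 = 32 + 16 + 1, so m^49 ≡ 58·60·17 ≡ 24 (mod 77)

24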